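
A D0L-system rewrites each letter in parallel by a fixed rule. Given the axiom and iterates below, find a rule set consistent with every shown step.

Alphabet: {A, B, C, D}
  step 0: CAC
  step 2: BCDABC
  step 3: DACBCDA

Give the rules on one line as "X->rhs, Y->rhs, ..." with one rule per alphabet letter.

  step 2 ⇒ step 3: BCDABC ⇒ D·A·C·BC·D·A
    A ↦ BC
    B ↦ D
    C ↦ A
    D ↦ C

A->BC, B->D, C->A, D->C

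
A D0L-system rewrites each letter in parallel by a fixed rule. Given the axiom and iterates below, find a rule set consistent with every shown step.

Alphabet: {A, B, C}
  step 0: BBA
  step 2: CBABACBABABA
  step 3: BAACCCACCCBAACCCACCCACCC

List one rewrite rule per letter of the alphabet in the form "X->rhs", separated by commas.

A->C, B->ACC, C->BA

  step 2 ⇒ step 3: CBABACBABABA ⇒ BA·ACC·C·ACC·C·BA·ACC·C·ACC·C·ACC·C
    A ↦ C
    B ↦ ACC
    C ↦ BA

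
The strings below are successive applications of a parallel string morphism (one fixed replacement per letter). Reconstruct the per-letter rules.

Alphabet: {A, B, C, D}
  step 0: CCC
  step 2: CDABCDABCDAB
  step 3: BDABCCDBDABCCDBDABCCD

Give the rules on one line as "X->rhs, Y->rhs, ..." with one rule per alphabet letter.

  step 2 ⇒ step 3: CDABCDABCDAB ⇒ BD·AB·C·CD·BD·AB·C·CD·BD·AB·C·CD
    A ↦ C
    B ↦ CD
    C ↦ BD
    D ↦ AB

A->C, B->CD, C->BD, D->AB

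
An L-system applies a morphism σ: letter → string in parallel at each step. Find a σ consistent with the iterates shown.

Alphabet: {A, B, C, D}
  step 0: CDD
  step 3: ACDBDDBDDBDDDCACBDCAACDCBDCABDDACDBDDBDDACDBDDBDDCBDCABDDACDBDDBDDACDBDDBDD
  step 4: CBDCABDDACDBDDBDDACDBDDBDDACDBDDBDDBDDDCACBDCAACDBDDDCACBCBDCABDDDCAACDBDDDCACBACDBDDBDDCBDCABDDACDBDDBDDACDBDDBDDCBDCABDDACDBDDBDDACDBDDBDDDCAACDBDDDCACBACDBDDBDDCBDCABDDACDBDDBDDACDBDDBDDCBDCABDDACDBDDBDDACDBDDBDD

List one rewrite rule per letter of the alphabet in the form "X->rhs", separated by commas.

  step 3 ⇒ step 4: ACDBDDBDDBDDDCACBDCAACDCBDCABDDACDBDDBDDACDBDDBDDCBDCABDDACDBDDBDDACDBDDBDD ⇒ CB·DCA·BDD·ACD·BDD·BDD·ACD·BDD·BDD·ACD·BDD·BDD·BDD·DCA·CB·DCA·ACD·BDD·DCA·CB·CB·DCA·BDD·DCA·ACD·BDD·DCA·CB·ACD·BDD·BDD·CB·DCA·BDD·ACD·BDD·BDD·ACD·BDD·BDD·CB·DCA·BDD·ACD·BDD·BDD·ACD·BDD·BDD·DCA·ACD·BDD·DCA·CB·ACD·BDD·BDD·CB·DCA·BDD·ACD·BDD·BDD·ACD·BDD·BDD·CB·DCA·BDD·ACD·BDD·BDD·ACD·BDD·BDD
    A ↦ CB
    B ↦ ACD
    C ↦ DCA
    D ↦ BDD

A->CB, B->ACD, C->DCA, D->BDD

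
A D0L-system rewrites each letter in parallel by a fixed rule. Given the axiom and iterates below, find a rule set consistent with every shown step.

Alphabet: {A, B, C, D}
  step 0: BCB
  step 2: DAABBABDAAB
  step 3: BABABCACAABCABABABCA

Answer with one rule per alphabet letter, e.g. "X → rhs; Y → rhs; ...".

A->AB, B->CA, C->DA, D->B

  step 2 ⇒ step 3: DAABBABDAAB ⇒ B·AB·AB·CA·CA·AB·CA·B·AB·AB·CA
    A ↦ AB
    B ↦ CA
    D ↦ B
    C ↦ DA  (constrained at step 0)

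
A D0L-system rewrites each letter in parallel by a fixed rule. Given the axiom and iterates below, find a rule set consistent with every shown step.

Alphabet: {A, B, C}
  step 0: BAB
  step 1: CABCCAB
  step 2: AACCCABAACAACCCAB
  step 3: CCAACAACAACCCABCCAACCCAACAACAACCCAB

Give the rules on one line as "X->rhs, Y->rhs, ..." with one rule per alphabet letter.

  step 2 ⇒ step 3: AACCCABAACAACCCAB ⇒ C·C·AAC·AAC·AAC·C·CAB·C·C·AAC·C·C·AAC·AAC·AAC·C·CAB
    A ↦ C
    B ↦ CAB
    C ↦ AAC

A->C, B->CAB, C->AAC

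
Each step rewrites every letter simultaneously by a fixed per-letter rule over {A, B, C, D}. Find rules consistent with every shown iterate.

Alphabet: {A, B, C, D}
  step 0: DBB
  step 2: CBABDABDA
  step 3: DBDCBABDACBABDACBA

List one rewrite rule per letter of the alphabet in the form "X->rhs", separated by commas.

  step 2 ⇒ step 3: CBABDABDA ⇒ D·BD·CBA·BD·A·CBA·BD·A·CBA
    A ↦ CBA
    B ↦ BD
    C ↦ D
    D ↦ A

A->CBA, B->BD, C->D, D->A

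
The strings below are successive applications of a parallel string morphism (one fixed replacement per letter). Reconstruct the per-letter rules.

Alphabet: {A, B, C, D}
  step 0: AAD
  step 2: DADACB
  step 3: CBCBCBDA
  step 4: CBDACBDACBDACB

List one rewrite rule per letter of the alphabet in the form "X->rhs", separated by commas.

  step 3 ⇒ step 4: CBCBCBDA ⇒ CB·DA·CB·DA·CB·DA·C·B
    A ↦ B
    B ↦ DA
    C ↦ CB
    D ↦ C

A->B, B->DA, C->CB, D->C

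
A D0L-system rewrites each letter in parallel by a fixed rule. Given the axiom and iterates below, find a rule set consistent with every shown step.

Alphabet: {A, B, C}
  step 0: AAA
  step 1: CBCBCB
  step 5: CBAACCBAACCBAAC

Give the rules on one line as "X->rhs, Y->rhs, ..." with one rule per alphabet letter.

A->CB, B->C, C->A

  step 0 ⇒ step 1: AAA ⇒ CB·CB·CB
    A ↦ CB
    B ↦ C  (constrained at step 1)
    C ↦ A  (constrained at step 1)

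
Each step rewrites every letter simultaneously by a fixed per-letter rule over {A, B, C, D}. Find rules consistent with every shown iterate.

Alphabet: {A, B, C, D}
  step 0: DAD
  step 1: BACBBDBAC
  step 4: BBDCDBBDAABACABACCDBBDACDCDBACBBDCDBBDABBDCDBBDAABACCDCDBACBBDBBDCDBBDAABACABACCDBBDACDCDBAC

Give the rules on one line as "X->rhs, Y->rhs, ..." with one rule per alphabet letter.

A->BBD, B->CD, C->A, D->BAC

  step 0 ⇒ step 1: DAD ⇒ BAC·BBD·BAC
    A ↦ BBD
    D ↦ BAC
    B ↦ CD  (constrained at step 1)
    C ↦ A  (constrained at step 1)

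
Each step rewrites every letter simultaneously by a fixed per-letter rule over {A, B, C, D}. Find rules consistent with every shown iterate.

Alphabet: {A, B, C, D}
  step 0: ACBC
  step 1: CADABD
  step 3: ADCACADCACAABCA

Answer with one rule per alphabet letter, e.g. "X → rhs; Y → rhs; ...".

  step 0 ⇒ step 1: ACBC ⇒ CA·D·AB·D
    A ↦ CA
    B ↦ AB
    C ↦ D
    D ↦ A  (constrained at step 1)

A->CA, B->AB, C->D, D->A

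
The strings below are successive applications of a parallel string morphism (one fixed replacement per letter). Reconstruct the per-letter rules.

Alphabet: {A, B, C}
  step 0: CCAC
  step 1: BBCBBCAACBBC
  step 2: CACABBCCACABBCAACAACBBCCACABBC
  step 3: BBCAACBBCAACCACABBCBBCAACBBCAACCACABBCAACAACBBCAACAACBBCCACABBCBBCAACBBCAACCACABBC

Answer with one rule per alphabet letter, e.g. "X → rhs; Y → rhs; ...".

  step 2 ⇒ step 3: CACABBCCACABBCAACAACBBCCACABBC ⇒ BBC·AAC·BBC·AAC·CA·CA·BBC·BBC·AAC·BBC·AAC·CA·CA·BBC·AAC·AAC·BBC·AAC·AAC·BBC·CA·CA·BBC·BBC·AAC·BBC·AAC·CA·CA·BBC
    A ↦ AAC
    B ↦ CA
    C ↦ BBC

A->AAC, B->CA, C->BBC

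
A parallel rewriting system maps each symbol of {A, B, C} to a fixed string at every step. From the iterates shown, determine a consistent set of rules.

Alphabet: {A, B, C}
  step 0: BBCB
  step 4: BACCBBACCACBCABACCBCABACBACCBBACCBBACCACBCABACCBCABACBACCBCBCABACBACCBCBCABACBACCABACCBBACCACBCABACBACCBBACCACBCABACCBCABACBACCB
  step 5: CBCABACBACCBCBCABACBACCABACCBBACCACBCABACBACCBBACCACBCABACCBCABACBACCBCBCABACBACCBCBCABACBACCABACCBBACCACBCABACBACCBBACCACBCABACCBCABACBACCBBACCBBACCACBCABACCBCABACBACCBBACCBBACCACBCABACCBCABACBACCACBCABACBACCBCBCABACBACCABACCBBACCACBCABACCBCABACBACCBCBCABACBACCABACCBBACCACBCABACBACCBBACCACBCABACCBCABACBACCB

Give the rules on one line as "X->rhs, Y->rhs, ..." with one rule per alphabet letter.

  step 4 ⇒ step 5: BACCBBACCACBCABACCBCABACBACCBBACCBBACCACBCABACCBCABACBACCBCBCABACBACCBCBCABACBACCABACCBBACCACBCABACBACCBBACCACBCABACCBCABACBACCB ⇒ CB·CA·BAC·BAC·CB·CB·CA·BAC·BAC·CA·BAC·CB·BAC·CA·CB·CA·BAC·BAC·CB·BAC·CA·CB·CA·BAC·CB·CA·BAC·BAC·CB·CB·CA·BAC·BAC·CB·CB·CA·BAC·BAC·CA·BAC·CB·BAC·CA·CB·CA·BAC·BAC·CB·BAC·CA·CB·CA·BAC·CB·CA·BAC·BAC·CB·BAC·CB·BAC·CA·CB·CA·BAC·CB·CA·BAC·BAC·CB·BAC·CB·BAC·CA·CB·CA·BAC·CB·CA·BAC·BAC·CA·CB·CA·BAC·BAC·CB·CB·CA·BAC·BAC·CA·BAC·CB·BAC·CA·CB·CA·BAC·CB·CA·BAC·BAC·CB·CB·CA·BAC·BAC·CA·BAC·CB·BAC·CA·CB·CA·BAC·BAC·CB·BAC·CA·CB·CA·BAC·CB·CA·BAC·BAC·CB
    A ↦ CA
    B ↦ CB
    C ↦ BAC

A->CA, B->CB, C->BAC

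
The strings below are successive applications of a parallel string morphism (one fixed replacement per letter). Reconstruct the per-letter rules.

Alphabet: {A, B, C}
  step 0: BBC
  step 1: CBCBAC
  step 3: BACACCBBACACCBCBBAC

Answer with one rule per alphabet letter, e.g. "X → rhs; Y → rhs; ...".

  step 0 ⇒ step 1: BBC ⇒ CB·CB·AC
    B ↦ CB
    C ↦ AC
    A ↦ B  (constrained at step 1)

A->B, B->CB, C->AC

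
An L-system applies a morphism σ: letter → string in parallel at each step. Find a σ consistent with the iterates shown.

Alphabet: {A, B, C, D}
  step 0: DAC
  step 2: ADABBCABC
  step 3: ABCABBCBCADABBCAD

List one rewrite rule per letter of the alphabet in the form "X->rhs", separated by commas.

  step 2 ⇒ step 3: ADABBCABC ⇒ AB·C·AB·BC·BC·AD·AB·BC·AD
    A ↦ AB
    B ↦ BC
    C ↦ AD
    D ↦ C

A->AB, B->BC, C->AD, D->C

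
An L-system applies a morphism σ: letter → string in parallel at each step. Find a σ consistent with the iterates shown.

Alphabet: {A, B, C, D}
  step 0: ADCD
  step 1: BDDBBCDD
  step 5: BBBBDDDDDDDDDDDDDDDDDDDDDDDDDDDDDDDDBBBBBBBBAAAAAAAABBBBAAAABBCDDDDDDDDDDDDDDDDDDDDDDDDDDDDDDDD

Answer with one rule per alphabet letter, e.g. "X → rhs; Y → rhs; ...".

A->B, B->AA, C->BBC, D->DD

  step 0 ⇒ step 1: ADCD ⇒ B·DD·BBC·DD
    A ↦ B
    C ↦ BBC
    D ↦ DD
    B ↦ AA  (constrained at step 1)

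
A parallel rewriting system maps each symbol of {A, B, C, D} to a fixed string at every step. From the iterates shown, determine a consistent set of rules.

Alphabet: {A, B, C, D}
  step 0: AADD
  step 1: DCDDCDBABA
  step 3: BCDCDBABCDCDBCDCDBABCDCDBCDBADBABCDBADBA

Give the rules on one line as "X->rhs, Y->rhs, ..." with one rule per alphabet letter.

A->DCD, B->BC, C->D, D->BA

  step 0 ⇒ step 1: AADD ⇒ DCD·DCD·BA·BA
    A ↦ DCD
    D ↦ BA
    B ↦ BC  (constrained at step 1)
    C ↦ D  (constrained at step 1)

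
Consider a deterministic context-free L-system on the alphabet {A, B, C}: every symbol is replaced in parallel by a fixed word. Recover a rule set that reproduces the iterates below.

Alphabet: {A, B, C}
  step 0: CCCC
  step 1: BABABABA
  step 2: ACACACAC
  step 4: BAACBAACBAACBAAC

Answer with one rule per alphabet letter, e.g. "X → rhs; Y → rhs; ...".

  step 1 ⇒ step 2: BABABABA ⇒ A·C·A·C·A·C·A·C
    A ↦ C
    B ↦ A
  step 0 ⇒ step 1: CCCC ⇒ BA·BA·BA·BA
    C ↦ BA

A->C, B->A, C->BA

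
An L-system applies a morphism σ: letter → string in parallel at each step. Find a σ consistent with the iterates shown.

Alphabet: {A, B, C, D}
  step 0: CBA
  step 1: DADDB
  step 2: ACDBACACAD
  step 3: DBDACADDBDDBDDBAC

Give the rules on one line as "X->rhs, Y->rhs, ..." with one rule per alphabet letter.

  step 2 ⇒ step 3: ACDBACACAD ⇒ DB·D·AC·AD·DB·D·DB·D·DB·AC
    A ↦ DB
    B ↦ AD
    C ↦ D
    D ↦ AC

A->DB, B->AD, C->D, D->AC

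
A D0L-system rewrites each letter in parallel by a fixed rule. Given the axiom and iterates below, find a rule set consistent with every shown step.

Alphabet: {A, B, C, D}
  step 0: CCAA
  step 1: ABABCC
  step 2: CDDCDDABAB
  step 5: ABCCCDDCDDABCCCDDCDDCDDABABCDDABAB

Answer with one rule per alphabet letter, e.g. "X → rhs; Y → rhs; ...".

  step 1 ⇒ step 2: ABABCC ⇒ C·DD·C·DD·AB·AB
    A ↦ C
    B ↦ DD
    C ↦ AB
    D ↦ C  (constrained at step 2)

A->C, B->DD, C->AB, D->C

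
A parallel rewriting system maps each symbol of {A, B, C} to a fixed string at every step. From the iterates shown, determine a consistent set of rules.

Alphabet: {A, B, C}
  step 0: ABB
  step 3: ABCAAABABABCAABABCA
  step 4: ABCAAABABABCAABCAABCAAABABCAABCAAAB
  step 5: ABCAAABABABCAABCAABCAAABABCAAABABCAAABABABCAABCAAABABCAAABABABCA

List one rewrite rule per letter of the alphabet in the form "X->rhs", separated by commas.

A->AB, B->CA, C->A

  step 4 ⇒ step 5: ABCAAABABABCAABCAABCAAABABCAABCAAAB ⇒ AB·CA·A·AB·AB·AB·CA·AB·CA·AB·CA·A·AB·AB·CA·A·AB·AB·CA·A·AB·AB·AB·CA·AB·CA·A·AB·AB·CA·A·AB·AB·AB·CA
    A ↦ AB
    B ↦ CA
    C ↦ A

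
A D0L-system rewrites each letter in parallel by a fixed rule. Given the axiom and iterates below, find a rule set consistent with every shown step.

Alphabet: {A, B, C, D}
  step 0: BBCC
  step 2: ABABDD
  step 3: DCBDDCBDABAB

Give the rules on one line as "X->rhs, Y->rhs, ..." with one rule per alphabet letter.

  step 2 ⇒ step 3: ABABDD ⇒ DCB·D·DCB·D·AB·AB
    A ↦ DCB
    B ↦ D
    D ↦ AB
    C ↦ B  (constrained at step 0)

A->DCB, B->D, C->B, D->AB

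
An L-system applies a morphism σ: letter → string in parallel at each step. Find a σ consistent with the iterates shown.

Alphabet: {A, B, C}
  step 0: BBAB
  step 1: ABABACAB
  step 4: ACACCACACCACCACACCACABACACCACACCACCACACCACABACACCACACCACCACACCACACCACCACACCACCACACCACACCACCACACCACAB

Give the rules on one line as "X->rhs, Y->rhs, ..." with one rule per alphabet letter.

A->AC, B->AB, C->ACC

  step 0 ⇒ step 1: BBAB ⇒ AB·AB·AC·AB
    A ↦ AC
    B ↦ AB
    C ↦ ACC  (constrained at step 1)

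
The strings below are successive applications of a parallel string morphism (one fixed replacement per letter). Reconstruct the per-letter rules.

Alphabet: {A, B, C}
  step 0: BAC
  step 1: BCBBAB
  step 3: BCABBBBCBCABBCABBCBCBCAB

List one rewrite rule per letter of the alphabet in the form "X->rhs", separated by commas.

A->BB, B->BC, C->AB

  step 0 ⇒ step 1: BAC ⇒ BC·BB·AB
    A ↦ BB
    B ↦ BC
    C ↦ AB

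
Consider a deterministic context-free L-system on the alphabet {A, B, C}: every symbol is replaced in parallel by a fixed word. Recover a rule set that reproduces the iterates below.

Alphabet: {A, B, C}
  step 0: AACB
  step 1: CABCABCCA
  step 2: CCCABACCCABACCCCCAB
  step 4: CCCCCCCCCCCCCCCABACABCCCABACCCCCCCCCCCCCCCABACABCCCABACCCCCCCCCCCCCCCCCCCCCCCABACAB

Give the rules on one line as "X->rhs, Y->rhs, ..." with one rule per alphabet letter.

  step 1 ⇒ step 2: CABCABCCA ⇒ CC·CAB·A·CC·CAB·A·CC·CC·CAB
    A ↦ CAB
    B ↦ A
    C ↦ CC

A->CAB, B->A, C->CC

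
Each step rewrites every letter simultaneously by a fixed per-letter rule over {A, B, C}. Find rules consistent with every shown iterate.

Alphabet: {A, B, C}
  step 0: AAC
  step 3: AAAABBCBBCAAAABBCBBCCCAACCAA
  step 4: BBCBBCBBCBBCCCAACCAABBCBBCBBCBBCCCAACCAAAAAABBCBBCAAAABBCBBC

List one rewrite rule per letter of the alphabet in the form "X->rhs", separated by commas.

  step 3 ⇒ step 4: AAAABBCBBCAAAABBCBBCCCAACCAA ⇒ BBC·BBC·BBC·BBC·C·C·AA·C·C·AA·BBC·BBC·BBC·BBC·C·C·AA·C·C·AA·AA·AA·BBC·BBC·AA·AA·BBC·BBC
    A ↦ BBC
    B ↦ C
    C ↦ AA

A->BBC, B->C, C->AA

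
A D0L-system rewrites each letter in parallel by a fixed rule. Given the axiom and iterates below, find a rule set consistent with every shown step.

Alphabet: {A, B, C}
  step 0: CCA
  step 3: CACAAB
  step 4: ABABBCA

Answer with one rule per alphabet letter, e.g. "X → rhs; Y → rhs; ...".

A->B, B->CA, C->A

  step 3 ⇒ step 4: CACAAB ⇒ A·B·A·B·B·CA
    A ↦ B
    B ↦ CA
    C ↦ A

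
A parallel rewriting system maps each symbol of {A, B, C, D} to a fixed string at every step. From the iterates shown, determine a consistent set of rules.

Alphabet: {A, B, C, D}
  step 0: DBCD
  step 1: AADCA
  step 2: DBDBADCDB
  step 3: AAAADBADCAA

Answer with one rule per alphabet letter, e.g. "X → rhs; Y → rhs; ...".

A->DB, B->A, C->DC, D->A

  step 2 ⇒ step 3: DBDBADCDB ⇒ A·A·A·A·DB·A·DC·A·A
    A ↦ DB
    B ↦ A
    C ↦ DC
    D ↦ A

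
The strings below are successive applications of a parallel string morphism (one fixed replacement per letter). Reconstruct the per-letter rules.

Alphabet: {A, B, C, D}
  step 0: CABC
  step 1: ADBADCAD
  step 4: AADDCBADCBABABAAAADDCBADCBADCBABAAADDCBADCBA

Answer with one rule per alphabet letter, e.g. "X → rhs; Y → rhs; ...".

  step 0 ⇒ step 1: CABC ⇒ AD·BA·DC·AD
    A ↦ BA
    B ↦ DC
    C ↦ AD
    D ↦ A  (constrained at step 1)

A->BA, B->DC, C->AD, D->A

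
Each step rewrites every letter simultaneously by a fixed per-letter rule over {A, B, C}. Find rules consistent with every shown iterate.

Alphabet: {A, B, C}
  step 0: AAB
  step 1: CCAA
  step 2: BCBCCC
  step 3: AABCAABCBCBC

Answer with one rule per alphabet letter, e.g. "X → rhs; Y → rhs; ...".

A->C, B->AA, C->BC

  step 2 ⇒ step 3: BCBCCC ⇒ AA·BC·AA·BC·BC·BC
    B ↦ AA
    C ↦ BC
  step 0 ⇒ step 1: AAB ⇒ C·C·AA
    A ↦ C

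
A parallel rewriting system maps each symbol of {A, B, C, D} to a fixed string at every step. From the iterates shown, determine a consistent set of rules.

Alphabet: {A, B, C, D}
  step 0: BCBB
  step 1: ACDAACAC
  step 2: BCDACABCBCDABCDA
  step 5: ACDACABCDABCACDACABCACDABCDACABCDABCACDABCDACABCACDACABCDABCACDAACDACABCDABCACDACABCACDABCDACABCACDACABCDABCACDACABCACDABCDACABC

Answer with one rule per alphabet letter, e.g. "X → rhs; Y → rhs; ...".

A->BC, B->AC, C->DA, D->CA

  step 1 ⇒ step 2: ACDAACAC ⇒ BC·DA·CA·BC·BC·DA·BC·DA
    A ↦ BC
    C ↦ DA
    D ↦ CA
  step 0 ⇒ step 1: BCBB ⇒ AC·DA·AC·AC
    B ↦ AC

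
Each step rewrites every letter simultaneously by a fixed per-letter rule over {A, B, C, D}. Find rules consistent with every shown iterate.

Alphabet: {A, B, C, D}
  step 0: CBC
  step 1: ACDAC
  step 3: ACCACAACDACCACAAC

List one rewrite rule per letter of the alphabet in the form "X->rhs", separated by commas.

  step 0 ⇒ step 1: CBC ⇒ AC·D·AC
    B ↦ D
    C ↦ AC
    A ↦ CA  (constrained at step 1)
    D ↦ B  (constrained at step 1)

A->CA, B->D, C->AC, D->B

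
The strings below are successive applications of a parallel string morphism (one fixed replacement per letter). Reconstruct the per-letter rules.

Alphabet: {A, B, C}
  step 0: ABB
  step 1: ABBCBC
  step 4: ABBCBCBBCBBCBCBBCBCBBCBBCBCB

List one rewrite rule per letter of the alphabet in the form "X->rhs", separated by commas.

A->AB, B->BC, C->B

  step 0 ⇒ step 1: ABB ⇒ AB·BC·BC
    A ↦ AB
    B ↦ BC
    C ↦ B  (constrained at step 1)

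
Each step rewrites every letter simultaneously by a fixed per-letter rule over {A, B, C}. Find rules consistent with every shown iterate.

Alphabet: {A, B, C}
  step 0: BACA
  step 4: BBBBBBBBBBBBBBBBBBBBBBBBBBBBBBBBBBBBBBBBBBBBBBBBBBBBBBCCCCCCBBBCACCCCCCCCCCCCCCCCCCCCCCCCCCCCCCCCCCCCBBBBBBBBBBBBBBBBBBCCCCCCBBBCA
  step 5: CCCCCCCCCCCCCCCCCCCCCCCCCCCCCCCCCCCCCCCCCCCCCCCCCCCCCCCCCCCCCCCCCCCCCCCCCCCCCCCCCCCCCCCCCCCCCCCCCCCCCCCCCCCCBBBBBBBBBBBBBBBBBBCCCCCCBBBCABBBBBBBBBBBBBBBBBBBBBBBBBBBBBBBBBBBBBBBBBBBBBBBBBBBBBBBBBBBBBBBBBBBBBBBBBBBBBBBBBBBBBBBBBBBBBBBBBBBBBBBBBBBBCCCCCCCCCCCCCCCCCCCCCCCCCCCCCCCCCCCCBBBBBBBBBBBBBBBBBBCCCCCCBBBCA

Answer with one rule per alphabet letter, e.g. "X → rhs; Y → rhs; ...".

  step 4 ⇒ step 5: BBBBBBBBBBBBBBBBBBBBBBBBBBBBBBBBBBBBBBBBBBBBBBBBBBBBBBCCCCCCBBBCACCCCCCCCCCCCCCCCCCCCCCCCCCCCCCCCCCCCBBBBBBBBBBBBBBBBBBCCCCCCBBBCA ⇒ CC·CC·CC·CC·CC·CC·CC·CC·CC·CC·CC·CC·CC·CC·CC·CC·CC·CC·CC·CC·CC·CC·CC·CC·CC·CC·CC·CC·CC·CC·CC·CC·CC·CC·CC·CC·CC·CC·CC·CC·CC·CC·CC·CC·CC·CC·CC·CC·CC·CC·CC·CC·CC·CC·BBB·BBB·BBB·BBB·BBB·BBB·CC·CC·CC·BBB·CA·BBB·BBB·BBB·BBB·BBB·BBB·BBB·BBB·BBB·BBB·BBB·BBB·BBB·BBB·BBB·BBB·BBB·BBB·BBB·BBB·BBB·BBB·BBB·BBB·BBB·BBB·BBB·BBB·BBB·BBB·BBB·BBB·BBB·BBB·BBB·BBB·CC·CC·CC·CC·CC·CC·CC·CC·CC·CC·CC·CC·CC·CC·CC·CC·CC·CC·BBB·BBB·BBB·BBB·BBB·BBB·CC·CC·CC·BBB·CA
    A ↦ CA
    B ↦ CC
    C ↦ BBB

A->CA, B->CC, C->BBB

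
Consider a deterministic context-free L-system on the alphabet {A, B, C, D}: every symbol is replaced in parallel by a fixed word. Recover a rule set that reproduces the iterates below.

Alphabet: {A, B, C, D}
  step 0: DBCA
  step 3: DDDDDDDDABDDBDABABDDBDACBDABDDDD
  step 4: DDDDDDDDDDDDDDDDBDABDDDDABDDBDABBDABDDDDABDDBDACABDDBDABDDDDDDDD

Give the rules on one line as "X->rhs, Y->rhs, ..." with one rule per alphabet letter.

A->BD, B->AB, C->AC, D->DD

  step 3 ⇒ step 4: DDDDDDDDABDDBDABABDDBDACBDABDDDD ⇒ DD·DD·DD·DD·DD·DD·DD·DD·BD·AB·DD·DD·AB·DD·BD·AB·BD·AB·DD·DD·AB·DD·BD·AC·AB·DD·BD·AB·DD·DD·DD·DD
    A ↦ BD
    B ↦ AB
    C ↦ AC
    D ↦ DD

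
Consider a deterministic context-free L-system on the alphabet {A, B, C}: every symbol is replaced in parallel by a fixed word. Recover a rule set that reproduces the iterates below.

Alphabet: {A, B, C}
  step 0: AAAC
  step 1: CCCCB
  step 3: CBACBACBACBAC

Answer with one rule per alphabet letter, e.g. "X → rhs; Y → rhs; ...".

A->C, B->A, C->CB

  step 0 ⇒ step 1: AAAC ⇒ C·C·C·CB
    A ↦ C
    C ↦ CB
    B ↦ A  (constrained at step 1)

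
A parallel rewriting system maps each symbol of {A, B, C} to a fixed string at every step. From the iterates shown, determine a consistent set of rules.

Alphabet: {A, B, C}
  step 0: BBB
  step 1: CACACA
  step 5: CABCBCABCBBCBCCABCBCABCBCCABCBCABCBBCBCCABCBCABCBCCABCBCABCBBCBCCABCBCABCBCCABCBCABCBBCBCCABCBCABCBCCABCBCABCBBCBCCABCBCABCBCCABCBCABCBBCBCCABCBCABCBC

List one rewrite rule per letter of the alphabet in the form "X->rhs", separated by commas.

A->C, B->CA, C->BCB

  step 0 ⇒ step 1: BBB ⇒ CA·CA·CA
    B ↦ CA
    A ↦ C  (constrained at step 1)
    C ↦ BCB  (constrained at step 1)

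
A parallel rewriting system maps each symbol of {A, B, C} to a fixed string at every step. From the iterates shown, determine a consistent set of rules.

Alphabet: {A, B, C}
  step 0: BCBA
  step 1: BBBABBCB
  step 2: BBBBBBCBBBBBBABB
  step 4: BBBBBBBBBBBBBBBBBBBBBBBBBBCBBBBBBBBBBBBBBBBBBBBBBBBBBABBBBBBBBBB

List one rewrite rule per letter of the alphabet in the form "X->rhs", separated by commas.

  step 1 ⇒ step 2: BBBABBCB ⇒ BB·BB·BB·CB·BB·BB·BA·BB
    A ↦ CB
    B ↦ BB
    C ↦ BA

A->CB, B->BB, C->BA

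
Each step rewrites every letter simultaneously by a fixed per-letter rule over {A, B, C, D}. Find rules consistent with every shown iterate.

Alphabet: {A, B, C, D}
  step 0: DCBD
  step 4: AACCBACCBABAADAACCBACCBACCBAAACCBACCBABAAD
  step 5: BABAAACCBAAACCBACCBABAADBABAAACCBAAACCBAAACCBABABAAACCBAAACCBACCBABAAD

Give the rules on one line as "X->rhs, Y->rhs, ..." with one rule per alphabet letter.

A->BA, B->CC, C->A, D->AD

  step 4 ⇒ step 5: AACCBACCBABAADAACCBACCBACCBAAACCBACCBABAAD ⇒ BA·BA·A·A·CC·BA·A·A·CC·BA·CC·BA·BA·AD·BA·BA·A·A·CC·BA·A·A·CC·BA·A·A·CC·BA·BA·BA·A·A·CC·BA·A·A·CC·BA·CC·BA·BA·AD
    A ↦ BA
    B ↦ CC
    C ↦ A
    D ↦ AD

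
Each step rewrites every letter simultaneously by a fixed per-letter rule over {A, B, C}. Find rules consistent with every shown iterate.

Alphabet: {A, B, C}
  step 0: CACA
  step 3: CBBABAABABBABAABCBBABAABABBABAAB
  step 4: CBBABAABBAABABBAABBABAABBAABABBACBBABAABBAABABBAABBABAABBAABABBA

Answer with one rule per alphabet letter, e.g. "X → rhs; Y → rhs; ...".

  step 3 ⇒ step 4: CBBABAABABBABAABCBBABAABABBABAAB ⇒ CB·BA·BA·AB·BA·AB·AB·BA·AB·BA·BA·AB·BA·AB·AB·BA·CB·BA·BA·AB·BA·AB·AB·BA·AB·BA·BA·AB·BA·AB·AB·BA
    A ↦ AB
    B ↦ BA
    C ↦ CB

A->AB, B->BA, C->CB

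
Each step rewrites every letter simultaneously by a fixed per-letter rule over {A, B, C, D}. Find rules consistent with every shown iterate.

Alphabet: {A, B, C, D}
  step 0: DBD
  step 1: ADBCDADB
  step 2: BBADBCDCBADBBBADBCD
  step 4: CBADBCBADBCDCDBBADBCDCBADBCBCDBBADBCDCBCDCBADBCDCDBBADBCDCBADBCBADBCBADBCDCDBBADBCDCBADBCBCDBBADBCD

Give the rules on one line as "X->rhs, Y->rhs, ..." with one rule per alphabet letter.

  step 1 ⇒ step 2: ADBCDADB ⇒ BB·ADB·CD·CB·ADB·BB·ADB·CD
    A ↦ BB
    B ↦ CD
    C ↦ CB
    D ↦ ADB

A->BB, B->CD, C->CB, D->ADB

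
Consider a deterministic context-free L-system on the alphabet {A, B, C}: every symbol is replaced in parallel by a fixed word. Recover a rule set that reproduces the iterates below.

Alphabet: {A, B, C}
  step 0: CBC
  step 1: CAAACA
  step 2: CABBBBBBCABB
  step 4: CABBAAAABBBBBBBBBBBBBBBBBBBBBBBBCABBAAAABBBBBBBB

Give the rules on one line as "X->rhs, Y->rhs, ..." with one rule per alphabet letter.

  step 1 ⇒ step 2: CAAACA ⇒ CA·BB·BB·BB·CA·BB
    A ↦ BB
    C ↦ CA
  step 0 ⇒ step 1: CBC ⇒ CA·AA·CA
    B ↦ AA

A->BB, B->AA, C->CA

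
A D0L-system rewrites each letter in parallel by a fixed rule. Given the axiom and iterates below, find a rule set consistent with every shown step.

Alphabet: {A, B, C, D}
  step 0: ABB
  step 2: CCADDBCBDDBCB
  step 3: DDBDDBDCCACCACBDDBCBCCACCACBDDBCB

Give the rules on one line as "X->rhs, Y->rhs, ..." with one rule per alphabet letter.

A->D, B->CB, C->DDB, D->CCA

  step 2 ⇒ step 3: CCADDBCBDDBCB ⇒ DDB·DDB·D·CCA·CCA·CB·DDB·CB·CCA·CCA·CB·DDB·CB
    A ↦ D
    B ↦ CB
    C ↦ DDB
    D ↦ CCA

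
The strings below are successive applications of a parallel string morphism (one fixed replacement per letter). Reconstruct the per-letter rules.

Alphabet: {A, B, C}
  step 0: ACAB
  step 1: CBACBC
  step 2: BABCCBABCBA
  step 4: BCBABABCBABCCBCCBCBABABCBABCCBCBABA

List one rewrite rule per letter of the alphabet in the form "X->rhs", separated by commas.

A->C, B->BC, C->BA

  step 1 ⇒ step 2: CBACBC ⇒ BA·BC·C·BA·BC·BA
    A ↦ C
    B ↦ BC
    C ↦ BA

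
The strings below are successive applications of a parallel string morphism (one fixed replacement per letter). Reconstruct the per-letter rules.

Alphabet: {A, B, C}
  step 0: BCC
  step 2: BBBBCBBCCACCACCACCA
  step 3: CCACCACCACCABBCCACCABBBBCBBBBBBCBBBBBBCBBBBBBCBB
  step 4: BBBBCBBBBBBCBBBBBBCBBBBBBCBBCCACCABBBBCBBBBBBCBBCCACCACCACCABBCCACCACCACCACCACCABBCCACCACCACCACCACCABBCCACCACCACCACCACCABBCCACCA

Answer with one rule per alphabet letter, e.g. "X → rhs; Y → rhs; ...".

  step 3 ⇒ step 4: CCACCACCACCABBCCACCABBBBCBBBBBBCBBBBBBCBBBBBBCBB ⇒ BB·BB·CBB·BB·BB·CBB·BB·BB·CBB·BB·BB·CBB·CCA·CCA·BB·BB·CBB·BB·BB·CBB·CCA·CCA·CCA·CCA·BB·CCA·CCA·CCA·CCA·CCA·CCA·BB·CCA·CCA·CCA·CCA·CCA·CCA·BB·CCA·CCA·CCA·CCA·CCA·CCA·BB·CCA·CCA
    A ↦ CBB
    B ↦ CCA
    C ↦ BB

A->CBB, B->CCA, C->BB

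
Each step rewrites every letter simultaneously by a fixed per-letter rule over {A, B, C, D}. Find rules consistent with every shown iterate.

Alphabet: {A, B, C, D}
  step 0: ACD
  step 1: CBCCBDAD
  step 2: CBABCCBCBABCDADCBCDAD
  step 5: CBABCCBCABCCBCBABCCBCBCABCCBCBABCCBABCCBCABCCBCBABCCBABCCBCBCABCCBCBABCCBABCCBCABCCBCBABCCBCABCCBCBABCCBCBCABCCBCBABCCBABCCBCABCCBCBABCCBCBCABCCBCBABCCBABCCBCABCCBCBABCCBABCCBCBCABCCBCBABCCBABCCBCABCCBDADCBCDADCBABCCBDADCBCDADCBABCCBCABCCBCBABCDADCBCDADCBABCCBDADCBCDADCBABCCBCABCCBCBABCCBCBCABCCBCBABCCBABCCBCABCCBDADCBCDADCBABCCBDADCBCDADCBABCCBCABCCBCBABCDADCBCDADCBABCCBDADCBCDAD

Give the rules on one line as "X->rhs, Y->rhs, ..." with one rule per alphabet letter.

  step 1 ⇒ step 2: CBCCBDAD ⇒ CB·ABC·CB·CB·ABC·DAD·CBC·DAD
    A ↦ CBC
    B ↦ ABC
    C ↦ CB
    D ↦ DAD

A->CBC, B->ABC, C->CB, D->DAD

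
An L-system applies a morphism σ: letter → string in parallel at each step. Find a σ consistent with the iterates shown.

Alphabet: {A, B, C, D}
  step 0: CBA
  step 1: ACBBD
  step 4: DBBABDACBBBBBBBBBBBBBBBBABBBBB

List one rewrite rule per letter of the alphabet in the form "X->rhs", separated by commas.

  step 0 ⇒ step 1: CBA ⇒ AC·BB·D
    A ↦ D
    B ↦ BB
    C ↦ AC
    D ↦ AB  (constrained at step 1)

A->D, B->BB, C->AC, D->AB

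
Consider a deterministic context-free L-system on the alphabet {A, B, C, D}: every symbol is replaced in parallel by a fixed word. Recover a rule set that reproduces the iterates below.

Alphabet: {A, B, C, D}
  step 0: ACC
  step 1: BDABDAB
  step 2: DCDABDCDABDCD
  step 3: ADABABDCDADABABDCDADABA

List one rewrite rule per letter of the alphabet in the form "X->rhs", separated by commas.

A->B, B->DCD, C->DAB, D->A

  step 2 ⇒ step 3: DCDABDCDABDCD ⇒ A·DAB·A·B·DCD·A·DAB·A·B·DCD·A·DAB·A
    A ↦ B
    B ↦ DCD
    C ↦ DAB
    D ↦ A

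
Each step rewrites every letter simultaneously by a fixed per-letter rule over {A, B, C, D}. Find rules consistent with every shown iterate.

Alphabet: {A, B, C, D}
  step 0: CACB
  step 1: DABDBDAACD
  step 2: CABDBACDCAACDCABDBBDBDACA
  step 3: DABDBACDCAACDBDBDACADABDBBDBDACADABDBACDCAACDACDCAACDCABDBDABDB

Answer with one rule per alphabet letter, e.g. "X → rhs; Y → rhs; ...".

A->BDB, B->ACD, C->DA, D->CA

  step 2 ⇒ step 3: CABDBACDCAACDCABDBBDBDACA ⇒ DA·BDB·ACD·CA·ACD·BDB·DA·CA·DA·BDB·BDB·DA·CA·DA·BDB·ACD·CA·ACD·ACD·CA·ACD·CA·BDB·DA·BDB
    A ↦ BDB
    B ↦ ACD
    C ↦ DA
    D ↦ CA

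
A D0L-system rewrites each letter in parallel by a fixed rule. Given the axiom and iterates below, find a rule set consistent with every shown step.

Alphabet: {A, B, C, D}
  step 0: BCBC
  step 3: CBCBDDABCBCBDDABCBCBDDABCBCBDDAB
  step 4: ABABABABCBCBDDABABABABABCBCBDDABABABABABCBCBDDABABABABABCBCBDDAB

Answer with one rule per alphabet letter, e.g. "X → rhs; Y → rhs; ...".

A->DD, B->AB, C->AB, D->CB

  step 3 ⇒ step 4: CBCBDDABCBCBDDABCBCBDDABCBCBDDAB ⇒ AB·AB·AB·AB·CB·CB·DD·AB·AB·AB·AB·AB·CB·CB·DD·AB·AB·AB·AB·AB·CB·CB·DD·AB·AB·AB·AB·AB·CB·CB·DD·AB
    A ↦ DD
    B ↦ AB
    C ↦ AB
    D ↦ CB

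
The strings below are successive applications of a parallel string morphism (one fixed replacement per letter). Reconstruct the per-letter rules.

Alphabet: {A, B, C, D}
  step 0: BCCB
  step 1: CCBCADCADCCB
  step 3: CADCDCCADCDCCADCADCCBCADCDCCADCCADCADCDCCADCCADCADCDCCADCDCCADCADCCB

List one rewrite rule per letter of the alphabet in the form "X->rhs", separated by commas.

A->CD, B->CCB, C->CAD, D->C

  step 0 ⇒ step 1: BCCB ⇒ CCB·CAD·CAD·CCB
    B ↦ CCB
    C ↦ CAD
    A ↦ CD  (constrained at step 1)
    D ↦ C  (constrained at step 1)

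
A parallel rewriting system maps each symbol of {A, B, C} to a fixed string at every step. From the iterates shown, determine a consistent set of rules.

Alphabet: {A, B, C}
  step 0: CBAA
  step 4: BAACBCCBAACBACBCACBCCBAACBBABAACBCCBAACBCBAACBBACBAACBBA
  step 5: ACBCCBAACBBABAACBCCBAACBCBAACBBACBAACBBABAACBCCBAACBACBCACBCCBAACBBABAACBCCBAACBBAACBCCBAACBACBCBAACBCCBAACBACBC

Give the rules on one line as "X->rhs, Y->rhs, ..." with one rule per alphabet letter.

A->C, B->ACB, C->BA

  step 4 ⇒ step 5: BAACBCCBAACBACBCACBCCBAACBBABAACBCCBAACBCBAACBBACBAACBBA ⇒ ACB·C·C·BA·ACB·BA·BA·ACB·C·C·BA·ACB·C·BA·ACB·BA·C·BA·ACB·BA·BA·ACB·C·C·BA·ACB·ACB·C·ACB·C·C·BA·ACB·BA·BA·ACB·C·C·BA·ACB·BA·ACB·C·C·BA·ACB·ACB·C·BA·ACB·C·C·BA·ACB·ACB·C
    A ↦ C
    B ↦ ACB
    C ↦ BA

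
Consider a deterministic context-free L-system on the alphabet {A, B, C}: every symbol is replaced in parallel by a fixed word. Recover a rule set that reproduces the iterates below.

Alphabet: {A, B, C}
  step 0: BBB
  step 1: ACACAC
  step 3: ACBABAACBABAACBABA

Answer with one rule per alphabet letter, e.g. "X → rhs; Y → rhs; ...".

  step 0 ⇒ step 1: BBB ⇒ AC·AC·AC
    B ↦ AC
    A ↦ BA  (constrained at step 1)
    C ↦ A  (constrained at step 1)

A->BA, B->AC, C->A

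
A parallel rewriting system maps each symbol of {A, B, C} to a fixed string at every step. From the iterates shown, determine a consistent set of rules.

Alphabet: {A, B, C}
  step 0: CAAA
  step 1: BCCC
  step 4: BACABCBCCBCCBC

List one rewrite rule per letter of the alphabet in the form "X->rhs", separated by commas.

A->C, B->ACA, C->B

  step 0 ⇒ step 1: CAAA ⇒ B·C·C·C
    A ↦ C
    C ↦ B
    B ↦ ACA  (constrained at step 1)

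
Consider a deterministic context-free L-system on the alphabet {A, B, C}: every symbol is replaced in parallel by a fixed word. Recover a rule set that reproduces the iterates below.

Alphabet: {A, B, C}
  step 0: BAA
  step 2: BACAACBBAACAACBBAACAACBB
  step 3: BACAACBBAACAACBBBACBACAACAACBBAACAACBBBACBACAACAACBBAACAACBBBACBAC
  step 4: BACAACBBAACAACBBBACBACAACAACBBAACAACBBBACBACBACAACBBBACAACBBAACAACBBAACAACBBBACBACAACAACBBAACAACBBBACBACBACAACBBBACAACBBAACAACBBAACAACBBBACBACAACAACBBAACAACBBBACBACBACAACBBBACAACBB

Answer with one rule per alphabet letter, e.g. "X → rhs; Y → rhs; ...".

  step 3 ⇒ step 4: BACAACBBAACAACBBBACBACAACAACBBAACAACBBBACBACAACAACBBAACAACBBBACBAC ⇒ BAC·AAC·BB·AAC·AAC·BB·BAC·BAC·AAC·AAC·BB·AAC·AAC·BB·BAC·BAC·BAC·AAC·BB·BAC·AAC·BB·AAC·AAC·BB·AAC·AAC·BB·BAC·BAC·AAC·AAC·BB·AAC·AAC·BB·BAC·BAC·BAC·AAC·BB·BAC·AAC·BB·AAC·AAC·BB·AAC·AAC·BB·BAC·BAC·AAC·AAC·BB·AAC·AAC·BB·BAC·BAC·BAC·AAC·BB·BAC·AAC·BB
    A ↦ AAC
    B ↦ BAC
    C ↦ BB

A->AAC, B->BAC, C->BB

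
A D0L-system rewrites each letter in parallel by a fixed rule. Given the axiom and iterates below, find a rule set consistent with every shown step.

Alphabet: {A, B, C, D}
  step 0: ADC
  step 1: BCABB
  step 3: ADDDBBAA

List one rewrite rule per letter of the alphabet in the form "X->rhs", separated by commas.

  step 0 ⇒ step 1: ADC ⇒ BC·A·BB
    A ↦ BC
    C ↦ BB
    D ↦ A
    B ↦ D  (constrained at step 1)

A->BC, B->D, C->BB, D->A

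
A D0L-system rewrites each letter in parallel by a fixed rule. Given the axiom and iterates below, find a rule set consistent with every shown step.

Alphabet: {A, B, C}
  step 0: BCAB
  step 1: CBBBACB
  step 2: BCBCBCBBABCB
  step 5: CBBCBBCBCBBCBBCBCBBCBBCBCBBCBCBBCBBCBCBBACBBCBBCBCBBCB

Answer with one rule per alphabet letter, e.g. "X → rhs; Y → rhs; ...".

A->BA, B->CB, C->B

  step 1 ⇒ step 2: CBBBACB ⇒ B·CB·CB·CB·BA·B·CB
    A ↦ BA
    B ↦ CB
    C ↦ B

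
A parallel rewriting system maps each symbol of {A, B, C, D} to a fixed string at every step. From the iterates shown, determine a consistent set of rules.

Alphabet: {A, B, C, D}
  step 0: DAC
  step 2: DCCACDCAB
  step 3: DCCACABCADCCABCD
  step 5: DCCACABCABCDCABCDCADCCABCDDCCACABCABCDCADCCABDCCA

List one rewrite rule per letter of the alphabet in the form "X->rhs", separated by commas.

  step 2 ⇒ step 3: DCCACDCAB ⇒ DC·CA·CA·B·CA·DC·CA·B·CD
    A ↦ B
    B ↦ CD
    C ↦ CA
    D ↦ DC

A->B, B->CD, C->CA, D->DC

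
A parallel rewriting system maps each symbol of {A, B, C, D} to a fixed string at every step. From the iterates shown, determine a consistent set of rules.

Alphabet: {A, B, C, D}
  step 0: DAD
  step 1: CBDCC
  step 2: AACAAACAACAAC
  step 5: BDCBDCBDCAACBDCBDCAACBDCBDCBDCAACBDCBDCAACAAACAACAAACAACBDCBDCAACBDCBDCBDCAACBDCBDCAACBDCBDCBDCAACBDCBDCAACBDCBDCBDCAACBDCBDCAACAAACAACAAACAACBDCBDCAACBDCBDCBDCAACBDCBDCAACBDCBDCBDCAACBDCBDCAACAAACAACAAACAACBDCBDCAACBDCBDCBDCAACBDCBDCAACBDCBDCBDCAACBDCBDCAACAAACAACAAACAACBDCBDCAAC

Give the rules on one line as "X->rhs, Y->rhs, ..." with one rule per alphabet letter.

  step 1 ⇒ step 2: CBDCC ⇒ AAC·AAA·C·AAC·AAC
    B ↦ AAA
    C ↦ AAC
    D ↦ C
  step 0 ⇒ step 1: DAD ⇒ C·BDC·C
    A ↦ BDC

A->BDC, B->AAA, C->AAC, D->C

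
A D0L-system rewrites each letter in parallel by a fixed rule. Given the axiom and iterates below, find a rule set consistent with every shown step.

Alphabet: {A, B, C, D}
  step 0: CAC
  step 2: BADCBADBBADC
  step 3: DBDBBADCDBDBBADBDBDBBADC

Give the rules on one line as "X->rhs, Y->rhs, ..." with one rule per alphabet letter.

A->DB, B->DB, C->DC, D->BA

  step 2 ⇒ step 3: BADCBADBBADC ⇒ DB·DB·BA·DC·DB·DB·BA·DB·DB·DB·BA·DC
    A ↦ DB
    B ↦ DB
    C ↦ DC
    D ↦ BA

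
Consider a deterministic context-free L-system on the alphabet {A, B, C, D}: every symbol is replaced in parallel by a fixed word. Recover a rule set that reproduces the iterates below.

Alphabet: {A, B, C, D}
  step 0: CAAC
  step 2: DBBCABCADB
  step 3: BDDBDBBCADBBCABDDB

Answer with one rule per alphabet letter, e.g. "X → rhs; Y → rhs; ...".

A->CA, B->DB, C->B, D->BD

  step 2 ⇒ step 3: DBBCABCADB ⇒ BD·DB·DB·B·CA·DB·B·CA·BD·DB
    A ↦ CA
    B ↦ DB
    C ↦ B
    D ↦ BD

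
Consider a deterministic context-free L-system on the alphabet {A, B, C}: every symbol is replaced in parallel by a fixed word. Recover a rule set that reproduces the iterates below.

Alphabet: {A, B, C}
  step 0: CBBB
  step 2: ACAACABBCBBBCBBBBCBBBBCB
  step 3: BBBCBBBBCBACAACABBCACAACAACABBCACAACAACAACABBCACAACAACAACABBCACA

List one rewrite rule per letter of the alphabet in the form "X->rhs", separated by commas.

  step 2 ⇒ step 3: ACAACABBCBBBCBBBBCBBBBCB ⇒ B·BBC·B·B·BBC·B·ACA·ACA·BBC·ACA·ACA·ACA·BBC·ACA·ACA·ACA·ACA·BBC·ACA·ACA·ACA·ACA·BBC·ACA
    A ↦ B
    B ↦ ACA
    C ↦ BBC

A->B, B->ACA, C->BBC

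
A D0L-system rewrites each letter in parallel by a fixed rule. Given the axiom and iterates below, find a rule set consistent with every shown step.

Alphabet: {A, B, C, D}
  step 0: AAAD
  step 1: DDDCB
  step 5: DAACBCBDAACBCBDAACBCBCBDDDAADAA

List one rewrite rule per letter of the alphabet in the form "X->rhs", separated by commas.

  step 0 ⇒ step 1: AAAD ⇒ D·D·D·CB
    A ↦ D
    D ↦ CB
    B ↦ AA  (constrained at step 1)
    C ↦ D  (constrained at step 1)

A->D, B->AA, C->D, D->CB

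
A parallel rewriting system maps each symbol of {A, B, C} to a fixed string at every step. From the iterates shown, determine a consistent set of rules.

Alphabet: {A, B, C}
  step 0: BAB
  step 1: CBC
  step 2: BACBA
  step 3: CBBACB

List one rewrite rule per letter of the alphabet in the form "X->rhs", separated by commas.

  step 2 ⇒ step 3: BACBA ⇒ C·B·BA·C·B
    A ↦ B
    B ↦ C
    C ↦ BA

A->B, B->C, C->BA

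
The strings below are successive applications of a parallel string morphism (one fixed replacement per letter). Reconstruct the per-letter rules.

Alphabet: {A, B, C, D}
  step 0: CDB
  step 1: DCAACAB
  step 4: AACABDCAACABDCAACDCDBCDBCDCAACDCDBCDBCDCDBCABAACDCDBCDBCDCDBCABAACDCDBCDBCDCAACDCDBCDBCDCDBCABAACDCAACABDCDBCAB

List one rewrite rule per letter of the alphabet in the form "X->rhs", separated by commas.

  step 0 ⇒ step 1: CDB ⇒ DC·AAC·AB
    B ↦ AB
    C ↦ DC
    D ↦ AAC
    A ↦ DBC  (constrained at step 1)

A->DBC, B->AB, C->DC, D->AAC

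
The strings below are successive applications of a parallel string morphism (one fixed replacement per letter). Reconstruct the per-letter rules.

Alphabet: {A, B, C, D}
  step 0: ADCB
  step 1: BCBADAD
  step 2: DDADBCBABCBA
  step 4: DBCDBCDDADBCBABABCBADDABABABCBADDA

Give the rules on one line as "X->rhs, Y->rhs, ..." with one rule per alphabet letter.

  step 1 ⇒ step 2: BCBADAD ⇒ D·DA·D·BC·BA·BC·BA
    A ↦ BC
    B ↦ D
    C ↦ DA
    D ↦ BA

A->BC, B->D, C->DA, D->BA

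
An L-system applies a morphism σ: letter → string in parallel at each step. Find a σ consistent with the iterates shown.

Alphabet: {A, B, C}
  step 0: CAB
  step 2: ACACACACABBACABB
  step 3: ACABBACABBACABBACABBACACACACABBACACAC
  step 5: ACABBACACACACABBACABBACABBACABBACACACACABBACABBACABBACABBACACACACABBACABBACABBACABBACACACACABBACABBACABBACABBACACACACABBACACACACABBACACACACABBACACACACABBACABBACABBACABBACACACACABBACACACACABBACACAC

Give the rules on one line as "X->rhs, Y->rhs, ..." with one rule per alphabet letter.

  step 2 ⇒ step 3: ACACACACABBACABB ⇒ AC·ABB·AC·ABB·AC·ABB·AC·ABB·AC·AC·AC·AC·ABB·AC·AC·AC
    A ↦ AC
    B ↦ AC
    C ↦ ABB

A->AC, B->AC, C->ABB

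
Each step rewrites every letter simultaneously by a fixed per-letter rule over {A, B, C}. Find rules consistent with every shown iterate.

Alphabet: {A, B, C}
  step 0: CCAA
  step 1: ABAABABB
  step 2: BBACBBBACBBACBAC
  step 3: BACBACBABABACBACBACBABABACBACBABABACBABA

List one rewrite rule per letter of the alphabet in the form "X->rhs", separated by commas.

A->B, B->BAC, C->ABA

  step 2 ⇒ step 3: BBACBBBACBBACBAC ⇒ BAC·BAC·B·ABA·BAC·BAC·BAC·B·ABA·BAC·BAC·B·ABA·BAC·B·ABA
    A ↦ B
    B ↦ BAC
    C ↦ ABA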